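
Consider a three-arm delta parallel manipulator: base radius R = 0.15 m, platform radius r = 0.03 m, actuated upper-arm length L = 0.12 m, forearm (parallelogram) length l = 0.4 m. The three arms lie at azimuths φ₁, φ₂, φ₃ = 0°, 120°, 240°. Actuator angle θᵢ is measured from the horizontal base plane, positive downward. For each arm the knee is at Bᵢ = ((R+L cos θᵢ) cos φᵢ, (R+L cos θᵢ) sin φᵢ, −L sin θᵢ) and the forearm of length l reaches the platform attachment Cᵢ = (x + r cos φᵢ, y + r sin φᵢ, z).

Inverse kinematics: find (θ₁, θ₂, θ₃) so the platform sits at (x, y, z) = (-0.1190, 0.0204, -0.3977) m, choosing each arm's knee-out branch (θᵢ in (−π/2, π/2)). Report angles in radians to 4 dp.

arm 1 (φ=0.0°): x'=-0.1190, y'=0.0204
  A=0.2390, B=-0.3977, C=(l²−L²−A²−y'²−z²)/(2L)=-0.2921
  √(A²+B²)=0.4640;  θ1 = -1.0297+2.2517 ≈ 1.2221
φ2=120.0° → target in arm frame (0.0772, 0.0929)
  A cos θ + B sin θ = C:  0.0428·cos θ + -0.3977·sin θ = -0.0959
  θ2 = atan2(B,A) + arccos(C/0.4000) = 0.3495
rotate P by −φ3: (0.0418, -0.1133, -0.3977)
  e−x'=0.0782;  (l²−L²−(e−x')²−y'²−z²)/2L = -0.1313
  γ=atan2(-0.3977,0.0782)=-1.3767;  ψ=arccos(-0.3239)=1.9006;  θ3=γ+ψ≈0.5239

θ₁ = 1.2221, θ₂ = 0.3495, θ₃ = 0.5239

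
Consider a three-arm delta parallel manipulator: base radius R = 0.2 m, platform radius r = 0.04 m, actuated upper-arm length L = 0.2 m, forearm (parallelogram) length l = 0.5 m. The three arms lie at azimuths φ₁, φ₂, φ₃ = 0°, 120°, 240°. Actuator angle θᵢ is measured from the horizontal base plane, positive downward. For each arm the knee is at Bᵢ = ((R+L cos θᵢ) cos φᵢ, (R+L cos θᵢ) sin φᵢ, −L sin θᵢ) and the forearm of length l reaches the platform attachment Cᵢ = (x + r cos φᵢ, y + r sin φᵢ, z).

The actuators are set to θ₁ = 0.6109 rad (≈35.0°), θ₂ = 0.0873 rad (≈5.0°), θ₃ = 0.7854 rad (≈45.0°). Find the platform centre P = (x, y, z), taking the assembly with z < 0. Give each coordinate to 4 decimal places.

(-0.0289, 0.1124, -0.4508)

φ1=0.0°: virtual centre (0.3238, 0.0000, -0.1147), radius l
S2 = (0.3592·cos120.0°, 0.3592·sin120.0°, -0.0174) = (-0.1796, 0.3111, -0.0174)
arm 3 at φ=240.0°: e+L cos θ3 = 0.3014;  S3 = (-0.1507, -0.2610, -0.1414)
eliminate P² terms by subtracting sphere 1 from 2 and 3
linear system: -1.0069x+0.6222y = 0.0113−0.1946z; -0.9491x+-0.5221y = -0.0072−-0.0534z
Cramer: x(z) = -0.0013+0.0612z;  y(z) = 0.0161-0.2136z
into |P−S₁|² = l²: 1.0494z² + 0.1827z + -0.1309 = 0;  Δ = 0.5827;  z = -0.4508 or 0.2766 → z<0 root = -0.4508
x = -0.0289, y = 0.1124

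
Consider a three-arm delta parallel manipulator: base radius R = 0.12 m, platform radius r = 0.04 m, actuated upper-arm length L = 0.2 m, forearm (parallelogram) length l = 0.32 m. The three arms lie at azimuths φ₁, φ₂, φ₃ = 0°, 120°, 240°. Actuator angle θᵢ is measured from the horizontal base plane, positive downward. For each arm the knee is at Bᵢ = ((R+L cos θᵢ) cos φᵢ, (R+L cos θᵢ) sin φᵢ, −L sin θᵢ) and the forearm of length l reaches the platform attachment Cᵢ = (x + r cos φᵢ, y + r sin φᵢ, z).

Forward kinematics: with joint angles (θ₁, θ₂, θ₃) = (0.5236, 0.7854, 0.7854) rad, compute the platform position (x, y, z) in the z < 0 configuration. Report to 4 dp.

O1 = (0.2532·cos0.0°, 0.2532·sin0.0°, -0.1000) = (0.2532, 0.0000, -0.1000)
φ2=120.0°: virtual centre (-0.1107, 0.1918, -0.1414), radius l
arm 3 at φ=240.0°: e+L cos θ3 = 0.2214;  O3 = (-0.1107, -0.1918, -0.1414)
|O₂|²−|O₁|² = -0.0051;  |O₃|²−|O₁|² = -0.0051
plane₁₂: -0.7278x+0.3835y+-0.0828z = -0.0051
det = 0.5583;  x = 0.0070+-0.1138z,  y = 0.0000+0.0000z
quadratic in z: (1.0130)z²+(0.2561)z+(-0.0318)=0, √Δ=0.4408 → z ∈ {-0.3440, 0.0912}; z = -0.3440 (taking z<0)
x = 0.0461, y = 0.0000

(0.0461, 0.0000, -0.3440)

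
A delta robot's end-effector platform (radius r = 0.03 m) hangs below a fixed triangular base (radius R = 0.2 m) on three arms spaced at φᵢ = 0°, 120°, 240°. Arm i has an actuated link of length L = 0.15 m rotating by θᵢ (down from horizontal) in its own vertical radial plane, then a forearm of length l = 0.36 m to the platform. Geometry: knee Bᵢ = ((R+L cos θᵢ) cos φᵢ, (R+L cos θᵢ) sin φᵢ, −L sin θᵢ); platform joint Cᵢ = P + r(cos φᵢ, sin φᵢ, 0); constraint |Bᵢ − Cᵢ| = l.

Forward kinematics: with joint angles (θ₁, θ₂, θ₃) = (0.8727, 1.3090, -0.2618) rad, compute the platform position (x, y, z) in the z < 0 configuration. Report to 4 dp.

(-0.0232, -0.1466, -0.2705)

O1 = (0.2664·cos0.0°, 0.2664·sin0.0°, -0.1149) = (0.2664, 0.0000, -0.1149)
φ2=120.0°: virtual centre (-0.1044, 0.1808, -0.1449), radius l
O3 = (0.3149·cos240.0°, 0.3149·sin240.0°, 0.0388) = (-0.1574, -0.2727, 0.0388)
|O₂|²−|O₁|² = -0.0196;  |O₃|²−|O₁|² = 0.0165
plane₁₂: -0.7417x+0.3617y+-0.0600z = -0.0196
Cramer: x(z) = 0.0066+0.1104z;  y(z) = -0.0405+0.3921z
into |P−O₁|² = l²: 1.1660z² + 0.1407z + -0.0473 = 0;  Δ = 0.2402;  z = -0.2705 or 0.1499 → z<0 root = -0.2705
x = -0.0232, y = -0.1466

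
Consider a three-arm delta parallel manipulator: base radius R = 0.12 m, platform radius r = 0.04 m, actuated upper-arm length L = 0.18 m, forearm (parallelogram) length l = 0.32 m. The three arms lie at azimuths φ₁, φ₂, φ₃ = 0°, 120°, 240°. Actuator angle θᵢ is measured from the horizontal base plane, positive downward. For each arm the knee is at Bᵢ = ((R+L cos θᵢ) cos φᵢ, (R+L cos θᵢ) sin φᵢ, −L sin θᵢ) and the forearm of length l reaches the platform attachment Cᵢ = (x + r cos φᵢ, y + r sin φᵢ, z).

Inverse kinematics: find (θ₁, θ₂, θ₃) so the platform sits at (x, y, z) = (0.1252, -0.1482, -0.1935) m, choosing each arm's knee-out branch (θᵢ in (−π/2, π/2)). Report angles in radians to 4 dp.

θ₁ = -0.3493, θ₂ = 1.3089, θ₃ = 0.0873

φ1=0.0° → target in arm frame (0.1252, -0.1482)
  A cos θ + B sin θ = C:  -0.0452·cos θ + -0.1935·sin θ = 0.0238
  √(A²+B²)=0.1987;  θ1 = -1.8003+1.4510 ≈ -0.3493
arm 2 (φ=120.0°): x'=-0.1909, y'=-0.0343
  e−x'=0.2709;  (l²−L²−(e−x')²−y'²−z²)/2L = -0.1168
  γ=atan2(-0.1935,0.2709)=-0.6202;  ψ=arccos(-0.3507)=1.9291;  θ2=γ+ψ≈1.3089
rotate P by −φ3: (0.0657, 0.1825, -0.1935)
  A cos θ + B sin θ = C:  0.0143·cos θ + -0.1935·sin θ = -0.0027
  γ=atan2(-0.1935,0.0143)=-1.4973;  ψ=arccos(-0.0138)=1.5846;  θ3=γ+ψ≈0.0873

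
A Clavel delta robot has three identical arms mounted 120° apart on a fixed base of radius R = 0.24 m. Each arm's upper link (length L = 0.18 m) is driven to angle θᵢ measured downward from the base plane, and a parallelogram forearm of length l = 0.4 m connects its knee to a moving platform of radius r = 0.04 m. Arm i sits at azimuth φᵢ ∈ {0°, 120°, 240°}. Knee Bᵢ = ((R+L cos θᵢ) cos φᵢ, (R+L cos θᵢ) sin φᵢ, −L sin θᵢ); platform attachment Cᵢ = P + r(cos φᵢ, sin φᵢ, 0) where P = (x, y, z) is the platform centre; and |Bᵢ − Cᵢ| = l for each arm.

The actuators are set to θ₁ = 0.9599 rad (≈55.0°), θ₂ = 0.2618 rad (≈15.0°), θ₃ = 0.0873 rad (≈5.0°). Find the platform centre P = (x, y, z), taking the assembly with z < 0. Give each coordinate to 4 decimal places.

(-0.0861, -0.0126, -0.2381)

S1 = (0.3032·cos0.0°, 0.3032·sin0.0°, -0.1474) = (0.3032, 0.0000, -0.1474)
arm 2 at φ=120.0°: ρ2 = 0.3739;  S2 = (-0.1869, 0.3238, -0.0466)
arm 3 at φ=240.0°: ρ3 = 0.3793;  S3 = (-0.1897, -0.3285, -0.0157)
|S₂|²−|S₁|² = 0.0282;  |S₃|²−|S₁|² = 0.0304
linear system: -0.9804x+0.6476y = 0.0282−0.2017z; -0.9858x+-0.6570y = 0.0304−0.2635z
det = 1.2825;  x = -0.0298+0.2364z,  y = -0.0015+0.0464z
quadratic in z: (1.0580)z²+(0.1373)z+(-0.0273)=0, √Δ=0.3667 → z ∈ {-0.2381, 0.1084}; z = -0.2381 (taking z<0)
x = -0.0861, y = -0.0126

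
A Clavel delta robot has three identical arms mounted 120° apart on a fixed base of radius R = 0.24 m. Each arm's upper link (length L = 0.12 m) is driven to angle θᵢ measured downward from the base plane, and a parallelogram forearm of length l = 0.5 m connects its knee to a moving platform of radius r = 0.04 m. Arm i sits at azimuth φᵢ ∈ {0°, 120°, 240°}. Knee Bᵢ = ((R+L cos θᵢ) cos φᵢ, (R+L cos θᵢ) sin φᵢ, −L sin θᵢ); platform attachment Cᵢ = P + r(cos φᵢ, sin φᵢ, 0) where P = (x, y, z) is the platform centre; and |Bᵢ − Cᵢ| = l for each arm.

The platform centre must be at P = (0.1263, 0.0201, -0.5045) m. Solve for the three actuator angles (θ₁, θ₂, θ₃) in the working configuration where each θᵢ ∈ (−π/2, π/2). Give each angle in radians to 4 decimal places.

arm 1 (φ=0.0°): x'=0.1263, y'=0.0201
  e−x'=0.0737;  (l²−L²−(e−x')²−y'²−z²)/2L = -0.1031
  γ=atan2(-0.5045,0.0737)=-1.4257;  ψ=arccos(-0.2023)=1.7745;  θ1=γ+ψ≈0.3488
arm 2 (φ=120.0°): x'=-0.0457, y'=-0.1194
  e−x'=0.2457;  (l²−L²−(e−x')²−y'²−z²)/2L = -0.3899
  √(A²+B²)=0.5612;  θ2 = -1.1175+2.3389 ≈ 1.2214
rotate P by −φ3: (-0.0806, 0.0993, -0.5045)
  e−x'=0.2806;  (l²−L²−(e−x')²−y'²−z²)/2L = -0.4479
  √(A²+B²)=0.5773;  θ3 = -1.0633+2.4590 ≈ 1.3957

θ₁ = 0.3488, θ₂ = 1.2214, θ₃ = 1.3957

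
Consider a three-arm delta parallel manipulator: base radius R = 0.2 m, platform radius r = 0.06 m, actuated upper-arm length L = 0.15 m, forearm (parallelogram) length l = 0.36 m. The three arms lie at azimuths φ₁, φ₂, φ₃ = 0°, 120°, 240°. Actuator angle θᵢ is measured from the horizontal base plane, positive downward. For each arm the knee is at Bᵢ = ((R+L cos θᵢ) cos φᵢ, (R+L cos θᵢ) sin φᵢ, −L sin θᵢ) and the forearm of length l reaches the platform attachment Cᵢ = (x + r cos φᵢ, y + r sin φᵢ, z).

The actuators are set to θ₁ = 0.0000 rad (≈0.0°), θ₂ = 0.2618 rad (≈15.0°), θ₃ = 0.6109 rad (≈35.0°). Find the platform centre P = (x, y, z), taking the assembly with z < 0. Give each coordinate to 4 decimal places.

(0.0442, 0.0335, -0.2609)

arm 1 at φ=0.0°: (R−r)+L cos θ1 = 0.2900;  centre 1 = (0.2900, 0.0000, 0.0000)
arm 2 at φ=120.0°: (R−r)+L cos θ2 = 0.2849;  centre 2 = (-0.1424, 0.2467, -0.0388)
φ3=240.0°: virtual centre (-0.1314, -0.2277, -0.0860), radius l
eliminate P² terms by subtracting sphere 1 from 2 and 3
[-0.8649 0.4934 -0.0776]·P = -0.0014;  [-0.8429 -0.4553 -0.1721]·P = -0.0076
Cramer: x(z) = 0.0054-0.1485z;  y(z) = 0.0066-0.1030z
sphere 1 gives Az²+Bz+C=0 with A=1.0327, B=0.0832, C=-0.0486;  B²−4AC=0.2076;  roots -0.2609, 0.1803;  negative root z = -0.2609
x = 0.0442, y = 0.0335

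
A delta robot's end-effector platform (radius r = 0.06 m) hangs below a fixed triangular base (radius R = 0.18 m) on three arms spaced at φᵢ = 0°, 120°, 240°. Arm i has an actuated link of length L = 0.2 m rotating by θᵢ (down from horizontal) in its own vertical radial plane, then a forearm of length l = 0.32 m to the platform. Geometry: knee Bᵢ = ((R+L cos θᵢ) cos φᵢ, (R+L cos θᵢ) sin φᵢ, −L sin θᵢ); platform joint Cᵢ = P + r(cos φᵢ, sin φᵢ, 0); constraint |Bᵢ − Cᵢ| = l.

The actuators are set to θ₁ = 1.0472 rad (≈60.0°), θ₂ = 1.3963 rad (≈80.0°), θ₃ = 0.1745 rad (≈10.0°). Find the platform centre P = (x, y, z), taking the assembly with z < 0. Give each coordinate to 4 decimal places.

(-0.0230, -0.1632, -0.3024)

S1 = (0.2200·cos0.0°, 0.2200·sin0.0°, -0.1732) = (0.2200, 0.0000, -0.1732)
arm 2 at φ=120.0°: e+L cos θ2 = 0.1547;  S2 = (-0.0774, 0.1340, -0.1970)
S3 = (0.3170·cos240.0°, 0.3170·sin240.0°, -0.0347) = (-0.1585, -0.2745, -0.0347)
eliminate P² terms by subtracting sphere 1 from 2 and 3
plane₁₂: -0.5947x+0.2680y+-0.0475z = -0.0157
Cramer: x(z) = 0.0045+0.0909z;  y(z) = -0.0485+0.3791z
sphere 1 gives Az²+Bz+C=0 with A=1.1520, B=0.2704, C=-0.0236;  B²−4AC=0.1818;  roots -0.3024, 0.0677;  negative root z = -0.3024
x = -0.0230, y = -0.1632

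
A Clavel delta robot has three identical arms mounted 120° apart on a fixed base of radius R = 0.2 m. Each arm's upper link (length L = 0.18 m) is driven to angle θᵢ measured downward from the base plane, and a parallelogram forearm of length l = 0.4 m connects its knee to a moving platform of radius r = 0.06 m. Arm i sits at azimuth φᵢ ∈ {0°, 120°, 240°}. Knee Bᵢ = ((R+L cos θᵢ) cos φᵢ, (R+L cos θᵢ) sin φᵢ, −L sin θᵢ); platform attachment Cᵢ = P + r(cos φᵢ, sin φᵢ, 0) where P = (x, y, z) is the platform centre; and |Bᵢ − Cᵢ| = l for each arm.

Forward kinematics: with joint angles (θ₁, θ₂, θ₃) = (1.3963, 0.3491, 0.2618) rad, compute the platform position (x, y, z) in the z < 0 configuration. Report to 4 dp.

S1 = (0.1713·cos0.0°, 0.1713·sin0.0°, -0.1773) = (0.1713, 0.0000, -0.1773)
arm 2 at φ=120.0°: (R−r)+L cos θ2 = 0.3091;  S2 = (-0.1546, 0.2677, -0.0616)
S3 = (0.3139·cos240.0°, 0.3139·sin240.0°, -0.0466) = (-0.1569, -0.2718, -0.0466)
eliminate P² terms by subtracting sphere 1 from 2 and 3
linear system: -0.6516x+0.5355y = 0.0386−0.2314z; -0.6564x+-0.5436y = 0.0399−0.2614z
Cramer: x(z) = -0.0600+0.3766z;  y(z) = -0.0010+0.0261z
sphere 1 gives Az²+Bz+C=0 with A=1.1425, B=0.1803, C=-0.0751;  B²−4AC=0.3756;  roots -0.3471, 0.1893;  negative root z = -0.3471
x = -0.1908, y = -0.0100

(-0.1908, -0.0100, -0.3471)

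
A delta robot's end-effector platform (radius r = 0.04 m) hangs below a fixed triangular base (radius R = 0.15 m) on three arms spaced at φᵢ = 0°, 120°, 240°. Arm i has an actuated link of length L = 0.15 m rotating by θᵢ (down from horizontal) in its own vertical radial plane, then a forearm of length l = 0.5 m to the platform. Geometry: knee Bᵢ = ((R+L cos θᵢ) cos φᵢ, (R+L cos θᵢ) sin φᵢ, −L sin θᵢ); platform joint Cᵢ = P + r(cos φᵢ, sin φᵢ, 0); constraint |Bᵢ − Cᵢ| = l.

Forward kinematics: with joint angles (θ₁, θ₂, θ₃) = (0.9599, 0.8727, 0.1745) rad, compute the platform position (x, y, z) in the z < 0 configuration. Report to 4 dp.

S1 = (0.1960·cos0.0°, 0.1960·sin0.0°, -0.1229) = (0.1960, 0.0000, -0.1229)
S2 = (0.2064·cos120.0°, 0.2064·sin120.0°, -0.1149) = (-0.1032, 0.1788, -0.1149)
arm 3 at φ=240.0°: e+L cos θ3 = 0.2577;  S3 = (-0.1289, -0.2232, -0.0260)
|S₂|²−|S₁|² = 0.0023;  |S₃|²−|S₁|² = 0.0136
plane₁₂: -0.5985x+0.3575y+0.0159z = 0.0023
det = 0.4995;  x = -0.0118+0.1528z,  y = -0.0133+0.2113z
quadratic in z: (1.0680)z²+(0.1766)z+(-0.1915)=0, √Δ=0.9217 → z ∈ {-0.5142, 0.3488}; z = -0.5142 (taking z<0)
x = -0.0903, y = -0.1220

(-0.0903, -0.1220, -0.5142)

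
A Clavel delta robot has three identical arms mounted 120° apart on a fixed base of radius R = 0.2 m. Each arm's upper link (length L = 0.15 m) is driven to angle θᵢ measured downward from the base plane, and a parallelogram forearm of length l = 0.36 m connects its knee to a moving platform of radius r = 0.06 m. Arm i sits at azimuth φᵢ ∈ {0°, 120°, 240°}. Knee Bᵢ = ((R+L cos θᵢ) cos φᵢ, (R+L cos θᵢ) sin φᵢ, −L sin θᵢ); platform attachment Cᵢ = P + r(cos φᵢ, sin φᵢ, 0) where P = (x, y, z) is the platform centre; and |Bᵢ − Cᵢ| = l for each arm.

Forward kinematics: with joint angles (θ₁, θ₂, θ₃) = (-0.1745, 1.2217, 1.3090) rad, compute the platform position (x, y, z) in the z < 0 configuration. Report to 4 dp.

(0.1788, 0.0128, -0.3168)

arm 1 at φ=0.0°: e+L cos θ1 = 0.2877;  S1 = (0.2877, 0.0000, 0.0260)
arm 2 at φ=120.0°: e+L cos θ2 = 0.1913;  S2 = (-0.0957, 0.1657, -0.1410)
arm 3 at φ=240.0°: e+L cos θ3 = 0.1788;  S3 = (-0.0894, -0.1549, -0.1449)
eliminate P² terms by subtracting sphere 1 from 2 and 3
plane₁₂: -0.7668x+0.3314y+-0.3340z = -0.0270
det = 0.4874;  x = 0.0379+-0.4446z,  y = 0.0062+-0.0209z
sphere 1 gives Az²+Bz+C=0 with A=1.1981, B=0.1698, C=-0.0665;  B²−4AC=0.3474;  roots -0.3168, 0.1751;  negative root z = -0.3168
x = 0.1788, y = 0.0128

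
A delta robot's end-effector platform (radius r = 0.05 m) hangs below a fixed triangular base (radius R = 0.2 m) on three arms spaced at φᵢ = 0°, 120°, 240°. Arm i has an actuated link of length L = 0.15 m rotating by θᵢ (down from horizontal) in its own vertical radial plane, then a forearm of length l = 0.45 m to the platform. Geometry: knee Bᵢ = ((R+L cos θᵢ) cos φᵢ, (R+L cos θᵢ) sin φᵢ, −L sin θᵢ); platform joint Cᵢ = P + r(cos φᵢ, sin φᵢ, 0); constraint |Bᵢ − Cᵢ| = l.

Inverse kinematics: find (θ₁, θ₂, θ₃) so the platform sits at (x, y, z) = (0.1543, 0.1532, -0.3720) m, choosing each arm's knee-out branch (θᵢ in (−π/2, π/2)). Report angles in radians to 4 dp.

φ1=0.0° → target in arm frame (0.1543, 0.1532)
  A=-0.0043, B=-0.3720, C=(l²−L²−A²−y'²−z²)/(2L)=0.0604
  γ=atan2(-0.3720,-0.0043)=-1.5824;  ψ=arccos(0.1624)=1.4077;  θ1=γ+ψ≈-0.1747
φ2=120.0° → target in arm frame (0.0555, -0.2102)
  e−x'=0.0945;  (l²−L²−(e−x')²−y'²−z²)/2L = -0.0384
  √(A²+B²)=0.3838;  θ2 = -1.3221+1.6709 ≈ 0.3488
arm 3 (φ=240.0°): x'=-0.2098, y'=0.0570
  A=0.3598, B=-0.3720, C=(l²−L²−A²−y'²−z²)/(2L)=-0.3037
  γ=atan2(-0.3720,0.3598)=-0.8020;  ψ=arccos(-0.5868)=2.1979;  θ3=γ+ψ≈1.3959

θ₁ = -0.1747, θ₂ = 0.3488, θ₃ = 1.3959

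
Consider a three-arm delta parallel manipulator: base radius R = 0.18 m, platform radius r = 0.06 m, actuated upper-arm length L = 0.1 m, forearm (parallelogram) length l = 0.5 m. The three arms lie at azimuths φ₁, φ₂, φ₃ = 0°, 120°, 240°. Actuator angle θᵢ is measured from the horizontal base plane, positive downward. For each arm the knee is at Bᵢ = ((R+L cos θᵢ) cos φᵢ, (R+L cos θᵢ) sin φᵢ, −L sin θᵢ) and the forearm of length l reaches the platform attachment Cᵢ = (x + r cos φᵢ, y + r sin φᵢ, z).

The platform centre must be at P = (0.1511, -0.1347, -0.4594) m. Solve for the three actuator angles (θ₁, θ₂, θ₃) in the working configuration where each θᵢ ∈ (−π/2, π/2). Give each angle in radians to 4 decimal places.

rotate P by −φ1: (0.1511, -0.1347, -0.4594)
  A=-0.0311, B=-0.4594, C=(l²−L²−A²−y'²−z²)/(2L)=0.0492
  γ=atan2(-0.4594,-0.0311)=-1.6384;  ψ=arccos(0.1069)=1.4637;  θ1=γ+ψ≈-0.1747
arm 2 (φ=120.0°): x'=-0.1922, y'=-0.0635
  e−x'=0.3122;  (l²−L²−(e−x')²−y'²−z²)/2L = -0.3628
  γ=atan2(-0.4594,0.3122)=-0.9739;  ψ=arccos(-0.6531)=2.2825;  θ2=γ+ψ≈1.3086
rotate P by −φ3: (0.0411, 0.1982, -0.4594)
  A cos θ + B sin θ = C:  0.0789·cos θ + -0.4594·sin θ = -0.0828
  γ=atan2(-0.4594,0.0789)=-1.4007;  ψ=arccos(-0.1776)=1.7494;  θ3=γ+ψ≈0.3486

θ₁ = -0.1747, θ₂ = 1.3086, θ₃ = 0.3486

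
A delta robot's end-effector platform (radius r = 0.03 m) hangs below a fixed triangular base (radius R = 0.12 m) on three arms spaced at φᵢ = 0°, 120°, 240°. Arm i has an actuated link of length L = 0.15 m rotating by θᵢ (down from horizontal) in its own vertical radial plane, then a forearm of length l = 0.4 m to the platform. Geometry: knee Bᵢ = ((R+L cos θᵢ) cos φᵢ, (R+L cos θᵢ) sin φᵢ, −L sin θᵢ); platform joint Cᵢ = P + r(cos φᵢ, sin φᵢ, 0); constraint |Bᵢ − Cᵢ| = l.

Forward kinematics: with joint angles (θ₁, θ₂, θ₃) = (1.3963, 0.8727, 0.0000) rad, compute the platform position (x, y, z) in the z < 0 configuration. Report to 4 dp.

(-0.1829, -0.1196, -0.3850)

φ1=0.0°: virtual centre (0.1160, 0.0000, -0.1477), radius l
arm 2 at φ=120.0°: (R−r)+L cos θ2 = 0.1864;  S2 = (-0.0932, 0.1614, -0.1149)
φ3=240.0°: virtual centre (-0.1200, -0.2078, 0.0000), radius l
subtract pairs → two planes through P
linear system: -0.4185x+0.3229y = 0.0127−0.0656z; -0.4721x+-0.4157y = 0.0223−0.2954z
det = 0.3264;  x = -0.0382+0.3758z,  y = -0.0103+0.2839z
quadratic in z: (1.2219)z²+(0.1737)z+(-0.1143)=0, √Δ=0.7673 → z ∈ {-0.3850, 0.2429}; z = -0.3850 (taking z<0)
x = -0.1829, y = -0.1196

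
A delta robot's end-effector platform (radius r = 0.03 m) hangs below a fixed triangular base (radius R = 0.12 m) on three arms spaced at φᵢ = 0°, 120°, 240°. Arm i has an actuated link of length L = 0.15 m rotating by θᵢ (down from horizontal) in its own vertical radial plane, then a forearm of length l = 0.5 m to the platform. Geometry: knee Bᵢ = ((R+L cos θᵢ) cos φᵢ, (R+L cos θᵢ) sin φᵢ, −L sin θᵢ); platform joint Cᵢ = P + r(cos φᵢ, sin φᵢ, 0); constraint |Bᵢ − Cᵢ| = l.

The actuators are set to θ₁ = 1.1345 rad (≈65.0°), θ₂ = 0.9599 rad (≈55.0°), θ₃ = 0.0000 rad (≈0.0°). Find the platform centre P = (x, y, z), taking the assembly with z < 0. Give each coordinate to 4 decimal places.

(-0.1447, -0.1730, -0.4982)

arm 1 at φ=0.0°: e+L cos θ1 = 0.1534;  O1 = (0.1534, 0.0000, -0.1359)
arm 2 at φ=120.0°: e+L cos θ2 = 0.1760;  O2 = (-0.0880, 0.1525, -0.1229)
φ3=240.0°: virtual centre (-0.1200, -0.2078, 0.0000), radius l
|O₂|²−|O₁|² = 0.0041;  |O₃|²−|O₁|² = 0.0156
linear system: -0.4828x+0.3049y = 0.0041−0.0262z; -0.5468x+-0.4157y = 0.0156−0.2719z
Cramer: x(z) = -0.0176+0.2552z;  y(z) = -0.0144+0.3184z
sphere 1 gives Az²+Bz+C=0 with A=1.1665, B=0.1755, C=-0.2021;  B²−4AC=0.9737;  roots -0.4982, 0.3478;  negative root z = -0.4982
x = -0.1447, y = -0.1730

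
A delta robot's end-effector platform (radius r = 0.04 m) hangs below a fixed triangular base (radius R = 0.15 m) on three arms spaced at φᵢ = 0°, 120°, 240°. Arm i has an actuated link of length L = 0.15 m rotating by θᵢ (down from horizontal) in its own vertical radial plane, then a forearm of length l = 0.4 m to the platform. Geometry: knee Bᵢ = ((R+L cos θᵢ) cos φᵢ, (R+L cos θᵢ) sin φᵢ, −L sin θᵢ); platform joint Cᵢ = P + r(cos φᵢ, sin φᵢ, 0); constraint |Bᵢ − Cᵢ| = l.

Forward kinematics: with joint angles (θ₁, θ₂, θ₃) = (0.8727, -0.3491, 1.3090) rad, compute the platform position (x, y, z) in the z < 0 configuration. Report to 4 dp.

φ1=0.0°: virtual centre (0.2064, 0.0000, -0.1149), radius l
arm 2 at φ=120.0°: ρ2 = 0.2510;  O2 = (-0.1255, 0.2173, 0.0513)
arm 3 at φ=240.0°: ρ3 = 0.1488;  O3 = (-0.0744, -0.1289, -0.1449)
|O₂|²−|O₁|² = 0.0098;  |O₃|²−|O₁|² = -0.0127
linear system: -0.6638x+0.4347y = 0.0098−0.3324z; -0.5617x+-0.2578y = -0.0127−-0.0600z
Cramer: x(z) = 0.0072+0.1436z;  y(z) = 0.0335-0.5455z
quadratic in z: (1.3182)z²+(0.1360)z+(-0.1060)=0, √Δ=0.7598 → z ∈ {-0.3398, 0.2366}; z = -0.3398 (taking z<0)
x = -0.0416, y = 0.2189

(-0.0416, 0.2189, -0.3398)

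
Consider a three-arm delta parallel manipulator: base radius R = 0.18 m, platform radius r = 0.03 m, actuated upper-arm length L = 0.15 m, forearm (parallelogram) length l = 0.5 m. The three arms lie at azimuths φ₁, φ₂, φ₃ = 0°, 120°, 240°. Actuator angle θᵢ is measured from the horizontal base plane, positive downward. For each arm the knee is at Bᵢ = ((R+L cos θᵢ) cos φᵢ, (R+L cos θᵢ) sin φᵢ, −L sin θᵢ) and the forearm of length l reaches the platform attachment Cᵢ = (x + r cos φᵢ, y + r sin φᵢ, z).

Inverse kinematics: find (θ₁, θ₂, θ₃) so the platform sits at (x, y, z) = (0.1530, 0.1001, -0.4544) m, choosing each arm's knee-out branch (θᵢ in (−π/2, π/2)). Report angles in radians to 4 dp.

rotate P by −φ1: (0.1530, 0.1001, -0.4544)
  e−x'=-0.0030;  (l²−L²−(e−x')²−y'²−z²)/2L = 0.0366
  θ1 = atan2(B,A) + arccos(C/0.4544) = -0.0873
rotate P by −φ2: (0.0102, -0.1826, -0.4544)
  A=0.1398, B=-0.4544, C=(l²−L²−A²−y'²−z²)/(2L)=-0.1062
  √(A²+B²)=0.4754;  θ2 = -1.2723+1.7960 ≈ 0.5237
φ3=240.0° → target in arm frame (-0.1632, 0.0825)
  A cos θ + B sin θ = C:  0.3132·cos θ + -0.4544·sin θ = -0.2796
  √(A²+B²)=0.5519;  θ3 = -0.9673+2.1020 ≈ 1.1346

θ₁ = -0.0873, θ₂ = 0.5237, θ₃ = 1.1346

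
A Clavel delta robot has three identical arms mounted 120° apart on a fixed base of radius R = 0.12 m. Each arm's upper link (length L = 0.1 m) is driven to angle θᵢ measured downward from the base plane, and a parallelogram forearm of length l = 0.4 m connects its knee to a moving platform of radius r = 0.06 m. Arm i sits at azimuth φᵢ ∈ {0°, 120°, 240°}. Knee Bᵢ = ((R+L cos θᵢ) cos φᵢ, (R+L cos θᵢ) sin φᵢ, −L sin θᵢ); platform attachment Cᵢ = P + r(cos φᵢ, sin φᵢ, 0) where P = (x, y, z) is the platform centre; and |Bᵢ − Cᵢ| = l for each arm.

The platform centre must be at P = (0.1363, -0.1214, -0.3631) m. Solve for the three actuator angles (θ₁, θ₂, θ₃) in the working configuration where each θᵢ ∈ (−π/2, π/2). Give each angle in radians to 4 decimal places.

rotate P by −φ1: (0.1363, -0.1214, -0.3631)
  A cos θ + B sin θ = C:  -0.0763·cos θ + -0.3631·sin θ = -0.0120
  γ=atan2(-0.3631,-0.0763)=-1.7779;  ψ=arccos(-0.0324)=1.6032;  θ1=γ+ψ≈-0.1748
rotate P by −φ2: (-0.1733, -0.0573, -0.3631)
  e−x'=0.2333;  (l²−L²−(e−x')²−y'²−z²)/2L = -0.1978
  γ=atan2(-0.3631,0.2333)=-0.9997;  ψ=arccos(-0.4582)=2.0468;  θ2=γ+ψ≈1.0471
rotate P by −φ3: (0.0370, 0.1787, -0.3631)
  A=0.0230, B=-0.3631, C=(l²−L²−A²−y'²−z²)/(2L)=-0.0716
  θ3 = atan2(B,A) + arccos(C/0.3638) = 0.2614

θ₁ = -0.1748, θ₂ = 1.0471, θ₃ = 0.2614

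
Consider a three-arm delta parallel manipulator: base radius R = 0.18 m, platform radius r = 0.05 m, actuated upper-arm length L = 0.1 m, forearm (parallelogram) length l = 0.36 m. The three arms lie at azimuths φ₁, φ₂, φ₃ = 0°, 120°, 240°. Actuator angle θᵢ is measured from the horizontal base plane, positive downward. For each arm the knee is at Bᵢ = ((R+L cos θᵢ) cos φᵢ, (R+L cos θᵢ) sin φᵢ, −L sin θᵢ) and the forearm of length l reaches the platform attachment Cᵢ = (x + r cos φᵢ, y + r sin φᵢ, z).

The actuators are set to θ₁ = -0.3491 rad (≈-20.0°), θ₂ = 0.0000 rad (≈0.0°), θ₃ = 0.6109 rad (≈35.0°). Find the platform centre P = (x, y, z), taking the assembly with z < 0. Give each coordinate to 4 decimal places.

(0.0549, 0.0494, -0.2798)

φ1=0.0°: virtual centre (0.2240, 0.0000, 0.0342), radius l
φ2=120.0°: virtual centre (-0.1150, 0.1992, 0.0000), radius l
centre 3 = (0.2119·cos240.0°, 0.2119·sin240.0°, -0.0574) = (-0.1060, -0.1835, -0.0574)
eliminate P² terms by subtracting sphere 1 from 2 and 3
linear system: -0.6779x+0.3984y = 0.0016−-0.0684z; -0.6598x+-0.3670y = -0.0031−-0.1831z
det = 0.5117;  x = 0.0013+-0.1916z,  y = 0.0062+-0.1544z
into |P−centre ₁|² = l²: 1.0606z² + 0.0150z + -0.0788 = 0;  Δ = 0.3346;  z = -0.2798 or 0.2656 → z<0 root = -0.2798
x = 0.0549, y = 0.0494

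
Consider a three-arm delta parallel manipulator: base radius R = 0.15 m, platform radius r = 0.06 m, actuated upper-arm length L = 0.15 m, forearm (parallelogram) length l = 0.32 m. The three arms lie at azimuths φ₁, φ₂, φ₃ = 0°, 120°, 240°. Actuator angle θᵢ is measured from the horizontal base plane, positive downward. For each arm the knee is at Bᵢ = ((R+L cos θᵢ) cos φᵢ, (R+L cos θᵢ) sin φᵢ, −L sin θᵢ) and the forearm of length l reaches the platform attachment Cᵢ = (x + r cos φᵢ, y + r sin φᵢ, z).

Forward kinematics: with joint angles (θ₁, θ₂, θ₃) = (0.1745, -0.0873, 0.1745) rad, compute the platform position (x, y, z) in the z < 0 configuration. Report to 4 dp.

(-0.0125, 0.0216, -0.2244)

φ1=0.0°: virtual centre (0.2377, 0.0000, -0.0260), radius l
centre 2 = (0.2394·cos120.0°, 0.2394·sin120.0°, 0.0131) = (-0.1197, 0.2074, 0.0131)
centre 3 = (0.2377·cos240.0°, 0.2377·sin240.0°, -0.0260) = (-0.1189, -0.2059, -0.0260)
subtract pairs → two planes through P
[-0.7149 0.4147 0.0782]·P = 0.0003;  [-0.7132 -0.4117 0.0000]·P = 0.0000
det = 0.5901;  x = -0.0002+0.0546z,  y = 0.0004+-0.0946z
quadratic in z: (1.0119)z²+(0.0260)z+(-0.0451)=0, √Δ=0.4281 → z ∈ {-0.2244, 0.1987}; z = -0.2244 (taking z<0)
x = -0.0125, y = 0.0216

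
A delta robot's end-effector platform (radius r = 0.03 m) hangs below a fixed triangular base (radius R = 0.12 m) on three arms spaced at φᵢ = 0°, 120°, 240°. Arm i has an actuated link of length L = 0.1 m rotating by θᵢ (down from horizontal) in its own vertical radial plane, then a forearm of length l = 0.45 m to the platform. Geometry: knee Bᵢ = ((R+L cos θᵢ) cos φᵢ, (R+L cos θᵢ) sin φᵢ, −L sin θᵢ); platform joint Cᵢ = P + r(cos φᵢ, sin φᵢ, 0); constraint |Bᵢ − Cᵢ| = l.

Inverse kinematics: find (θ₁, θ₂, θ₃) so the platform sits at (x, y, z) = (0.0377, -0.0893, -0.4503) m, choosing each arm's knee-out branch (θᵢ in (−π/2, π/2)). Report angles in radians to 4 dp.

θ₁ = 0.3491, θ₂ = 0.8730, θ₃ = 0.2620

arm 1 (φ=0.0°): x'=0.0377, y'=-0.0893
  A cos θ + B sin θ = C:  0.0523·cos θ + -0.4503·sin θ = -0.1049
  √(A²+B²)=0.4533;  θ1 = -1.4552+1.8043 ≈ 0.3491
φ2=120.0° → target in arm frame (-0.0962, 0.0120)
  A cos θ + B sin θ = C:  0.1862·cos θ + -0.4503·sin θ = -0.2254
  θ2 = atan2(B,A) + arccos(C/0.4873) = 0.8730
arm 3 (φ=240.0°): x'=0.0585, y'=0.0773
  A=0.0315, B=-0.4503, C=(l²−L²−A²−y'²−z²)/(2L)=-0.0862
  γ=atan2(-0.4503,0.0315)=-1.5009;  ψ=arccos(-0.1909)=1.7629;  θ3=γ+ψ≈0.2620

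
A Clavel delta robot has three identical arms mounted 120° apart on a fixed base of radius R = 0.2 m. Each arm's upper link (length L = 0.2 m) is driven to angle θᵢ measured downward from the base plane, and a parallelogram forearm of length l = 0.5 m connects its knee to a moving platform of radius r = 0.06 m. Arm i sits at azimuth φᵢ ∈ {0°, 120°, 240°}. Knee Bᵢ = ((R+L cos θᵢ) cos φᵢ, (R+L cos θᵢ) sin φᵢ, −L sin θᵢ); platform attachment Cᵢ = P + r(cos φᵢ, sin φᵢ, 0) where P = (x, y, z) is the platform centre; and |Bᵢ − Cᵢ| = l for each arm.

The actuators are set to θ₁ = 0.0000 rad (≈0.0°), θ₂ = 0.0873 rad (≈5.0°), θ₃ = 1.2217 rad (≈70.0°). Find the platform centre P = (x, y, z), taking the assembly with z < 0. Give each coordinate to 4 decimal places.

(0.1310, 0.2028, -0.4065)

φ1=0.0°: virtual centre (0.3400, 0.0000, 0.0000), radius l
centre 2 = (0.3392·cos120.0°, 0.3392·sin120.0°, -0.0174) = (-0.1696, 0.2938, -0.0174)
φ3=240.0°: virtual centre (-0.1042, -0.1805, -0.1879), radius l
eliminate P² terms by subtracting sphere 1 from 2 and 3
[-1.0192 0.5876 -0.0349]·P = -0.0002;  [-0.8884 -0.3610 -0.3759]·P = -0.0368
Cramer: x(z) = 0.0244-0.2623z;  y(z) = 0.0420-0.3957z
sphere 1 gives Az²+Bz+C=0 with A=1.2254, B=0.1323, C=-0.1486;  B²−4AC=0.7461;  roots -0.4065, 0.2984;  negative root z = -0.4065
x = 0.1310, y = 0.2028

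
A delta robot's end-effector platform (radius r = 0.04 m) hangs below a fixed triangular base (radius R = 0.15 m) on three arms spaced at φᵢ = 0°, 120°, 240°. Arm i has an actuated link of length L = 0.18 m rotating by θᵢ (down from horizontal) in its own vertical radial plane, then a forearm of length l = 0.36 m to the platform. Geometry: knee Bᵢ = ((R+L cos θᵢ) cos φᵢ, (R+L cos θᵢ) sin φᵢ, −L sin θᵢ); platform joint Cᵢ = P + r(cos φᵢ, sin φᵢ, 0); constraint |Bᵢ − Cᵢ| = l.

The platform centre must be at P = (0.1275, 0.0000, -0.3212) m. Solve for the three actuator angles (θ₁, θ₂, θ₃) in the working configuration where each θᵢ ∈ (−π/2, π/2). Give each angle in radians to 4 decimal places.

rotate P by −φ1: (0.1275, 0.0000, -0.3212)
  e−x'=-0.0175;  (l²−L²−(e−x')²−y'²−z²)/2L = -0.0174
  √(A²+B²)=0.3217;  θ1 = -1.6252+1.6250 ≈ -0.0002
rotate P by −φ2: (-0.0637, -0.1104, -0.3212)
  A cos θ + B sin θ = C:  0.1737·cos θ + -0.3212·sin θ = -0.1343
  θ2 = atan2(B,A) + arccos(C/0.3652) = 0.8725
rotate P by −φ3: (-0.0638, 0.1104, -0.3212)
  A=0.1738, B=-0.3212, C=(l²−L²−A²−y'²−z²)/(2L)=-0.1343
  θ3 = atan2(B,A) + arccos(C/0.3652) = 0.8725

θ₁ = -0.0002, θ₂ = 0.8725, θ₃ = 0.8725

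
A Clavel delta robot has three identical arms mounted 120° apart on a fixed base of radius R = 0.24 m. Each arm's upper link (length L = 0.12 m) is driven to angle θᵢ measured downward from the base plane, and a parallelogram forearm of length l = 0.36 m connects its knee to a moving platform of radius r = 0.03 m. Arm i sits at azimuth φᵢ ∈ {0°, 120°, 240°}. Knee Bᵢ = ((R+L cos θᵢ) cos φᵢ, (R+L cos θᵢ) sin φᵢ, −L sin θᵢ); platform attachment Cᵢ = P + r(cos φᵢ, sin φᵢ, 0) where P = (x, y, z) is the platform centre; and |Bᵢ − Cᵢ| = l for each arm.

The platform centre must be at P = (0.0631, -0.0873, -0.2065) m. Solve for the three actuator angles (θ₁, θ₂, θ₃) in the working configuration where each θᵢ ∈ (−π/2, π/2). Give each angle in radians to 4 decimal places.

θ₁ = -0.1752, θ₂ = 1.3088, θ₃ = 0.0872

arm 1 (φ=0.0°): x'=0.0631, y'=-0.0873
  e−x'=0.1469;  (l²−L²−(e−x')²−y'²−z²)/2L = 0.1807
  γ=atan2(-0.2065,0.1469)=-0.9525;  ψ=arccos(0.7129)=0.7772;  θ1=γ+ψ≈-0.1752
rotate P by −φ2: (-0.1072, -0.0110, -0.2065)
  A cos θ + B sin θ = C:  0.3172·cos θ + -0.2065·sin θ = -0.1173
  √(A²+B²)=0.3785;  θ2 = -0.5772+1.8859 ≈ 1.3088
rotate P by −φ3: (0.0441, 0.0983, -0.2065)
  A cos θ + B sin θ = C:  0.1659·cos θ + -0.2065·sin θ = 0.1473
  √(A²+B²)=0.2649;  θ3 = -0.8939+0.9811 ≈ 0.0872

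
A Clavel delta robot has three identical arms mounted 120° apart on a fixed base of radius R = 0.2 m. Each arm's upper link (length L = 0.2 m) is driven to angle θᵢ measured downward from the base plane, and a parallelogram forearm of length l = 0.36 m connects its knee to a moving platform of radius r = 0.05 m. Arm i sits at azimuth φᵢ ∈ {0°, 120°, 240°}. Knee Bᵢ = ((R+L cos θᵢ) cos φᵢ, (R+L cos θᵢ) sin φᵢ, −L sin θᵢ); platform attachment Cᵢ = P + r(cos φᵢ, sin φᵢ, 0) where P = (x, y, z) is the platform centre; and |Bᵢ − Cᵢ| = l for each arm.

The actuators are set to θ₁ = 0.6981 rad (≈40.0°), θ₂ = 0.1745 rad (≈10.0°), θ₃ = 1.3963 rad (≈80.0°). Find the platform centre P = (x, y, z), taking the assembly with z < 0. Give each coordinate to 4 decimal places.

O1 = (0.3032·cos0.0°, 0.3032·sin0.0°, -0.1286) = (0.3032, 0.0000, -0.1286)
φ2=120.0°: virtual centre (-0.1735, 0.3005, -0.0347), radius l
φ3=240.0°: virtual centre (-0.0924, -0.1600, -0.1970), radius l
subtract pairs → two planes through P
[-0.9534 0.6010 0.1877]·P = 0.0131;  [-0.7911 -0.3199 -0.1368]·P = -0.0355
Cramer: x(z) = 0.0220-0.0284z;  y(z) = 0.0567-0.3574z
sphere 1 gives Az²+Bz+C=0 with A=1.1285, B=0.2325, C=-0.0308;  B²−4AC=0.1930;  roots -0.2977, 0.0916;  negative root z = -0.2977
x = 0.0305, y = 0.1631

(0.0305, 0.1631, -0.2977)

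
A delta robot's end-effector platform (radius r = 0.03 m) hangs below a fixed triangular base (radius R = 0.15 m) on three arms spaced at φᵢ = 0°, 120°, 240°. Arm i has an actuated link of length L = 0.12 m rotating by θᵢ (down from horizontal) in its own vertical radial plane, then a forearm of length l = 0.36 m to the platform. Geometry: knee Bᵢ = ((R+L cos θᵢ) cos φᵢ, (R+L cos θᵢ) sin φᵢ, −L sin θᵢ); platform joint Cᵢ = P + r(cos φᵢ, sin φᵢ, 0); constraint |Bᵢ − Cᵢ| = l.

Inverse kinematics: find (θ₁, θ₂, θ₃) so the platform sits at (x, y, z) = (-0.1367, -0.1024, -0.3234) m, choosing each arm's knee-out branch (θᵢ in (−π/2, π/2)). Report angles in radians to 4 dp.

rotate P by −φ1: (-0.1367, -0.1024, -0.3234)
  A cos θ + B sin θ = C:  0.2567·cos θ + -0.3234·sin θ = -0.2740
  θ1 = atan2(B,A) + arccos(C/0.4129) = 1.3967
arm 2 (φ=120.0°): x'=-0.0203, y'=0.1696
  A=0.1403, B=-0.3234, C=(l²−L²−A²−y'²−z²)/(2L)=-0.1577
  √(A²+B²)=0.3525;  θ2 = -1.1614+2.0345 ≈ 0.8731
arm 3 (φ=240.0°): x'=0.1570, y'=-0.0672
  A cos θ + B sin θ = C:  -0.0370·cos θ + -0.3234·sin θ = 0.0197
  √(A²+B²)=0.3255;  θ3 = -1.6848+1.5102 ≈ -0.1746

θ₁ = 1.3967, θ₂ = 0.8731, θ₃ = -0.1746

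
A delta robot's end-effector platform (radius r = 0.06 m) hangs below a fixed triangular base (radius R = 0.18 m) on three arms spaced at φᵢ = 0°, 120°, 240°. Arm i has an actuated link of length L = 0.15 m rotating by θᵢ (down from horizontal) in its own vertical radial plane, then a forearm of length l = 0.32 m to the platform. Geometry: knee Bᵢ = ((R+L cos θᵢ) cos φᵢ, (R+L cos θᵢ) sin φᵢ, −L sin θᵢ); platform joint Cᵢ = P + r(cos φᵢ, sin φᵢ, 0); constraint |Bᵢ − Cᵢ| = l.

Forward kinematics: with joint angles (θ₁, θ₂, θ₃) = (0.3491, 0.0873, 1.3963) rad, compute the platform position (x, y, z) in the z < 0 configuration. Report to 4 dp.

(0.0590, 0.1457, -0.2523)

centre 1 = (0.2610·cos0.0°, 0.2610·sin0.0°, -0.0513) = (0.2610, 0.0000, -0.0513)
arm 2 at φ=120.0°: (R−r)+L cos θ2 = 0.2694;  centre 2 = (-0.1347, 0.2333, -0.0131)
φ3=240.0°: virtual centre (-0.0730, -0.1265, -0.1477), radius l
subtract pairs → two planes through P
[-0.7913 0.4667 0.0765]·P = 0.0020;  [-0.6679 -0.2530 -0.1928]·P = -0.0276
Cramer: x(z) = 0.0241-0.1380z;  y(z) = 0.0453-0.3979z
quadratic in z: (1.1774)z²+(0.1319)z+(-0.0416)=0, √Δ=0.4620 → z ∈ {-0.2523, 0.1402}; z = -0.2523 (taking z<0)
x = 0.0590, y = 0.1457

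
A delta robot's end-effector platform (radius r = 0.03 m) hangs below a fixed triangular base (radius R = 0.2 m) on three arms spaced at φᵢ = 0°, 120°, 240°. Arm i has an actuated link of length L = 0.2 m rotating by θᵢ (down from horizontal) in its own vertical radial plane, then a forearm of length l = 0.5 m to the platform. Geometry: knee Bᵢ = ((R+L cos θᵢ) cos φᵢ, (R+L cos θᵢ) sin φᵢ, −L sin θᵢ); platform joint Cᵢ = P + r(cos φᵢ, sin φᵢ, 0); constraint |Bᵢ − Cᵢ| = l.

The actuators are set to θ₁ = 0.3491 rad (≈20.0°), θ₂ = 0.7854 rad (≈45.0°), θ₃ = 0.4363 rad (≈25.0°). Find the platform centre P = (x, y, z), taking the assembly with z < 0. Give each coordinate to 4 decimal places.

(0.0495, -0.0589, -0.4575)

φ1=0.0°: virtual centre (0.3579, 0.0000, -0.0684), radius l
arm 2 at φ=120.0°: e+L cos θ2 = 0.3114;  S2 = (-0.1557, 0.2697, -0.1414)
φ3=240.0°: virtual centre (-0.1756, -0.3042, -0.0845), radius l
|S₂|²−|S₁|² = -0.0158;  |S₃|²−|S₁|² = -0.0023
[-1.0273 0.5394 -0.1460]·P = -0.0158;  [-1.0671 -0.6084 -0.0322]·P = -0.0023
Cramer: x(z) = 0.0090-0.0885z;  y(z) = -0.0121+0.1022z
into |P−S₁|² = l²: 1.0183z² + 0.1961z + -0.1234 = 0;  Δ = 0.5412;  z = -0.4575 or 0.2650 → z<0 root = -0.4575
x = 0.0495, y = -0.0589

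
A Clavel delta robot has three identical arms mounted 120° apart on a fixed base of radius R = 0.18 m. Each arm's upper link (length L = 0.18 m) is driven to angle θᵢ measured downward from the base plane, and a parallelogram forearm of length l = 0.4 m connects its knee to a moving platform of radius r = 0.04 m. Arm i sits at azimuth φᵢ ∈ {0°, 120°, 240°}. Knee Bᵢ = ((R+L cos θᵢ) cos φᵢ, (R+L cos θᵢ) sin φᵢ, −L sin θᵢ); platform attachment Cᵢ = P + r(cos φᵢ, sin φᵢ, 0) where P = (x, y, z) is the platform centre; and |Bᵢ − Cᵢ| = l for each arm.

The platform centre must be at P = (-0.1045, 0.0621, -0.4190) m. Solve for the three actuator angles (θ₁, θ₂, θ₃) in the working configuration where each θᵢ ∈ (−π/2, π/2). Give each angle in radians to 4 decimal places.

φ1=0.0° → target in arm frame (-0.1045, 0.0621)
  A cos θ + B sin θ = C:  0.2445·cos θ + -0.4190·sin θ = -0.3100
  γ=atan2(-0.4190,0.2445)=-1.0426;  ψ=arccos(-0.6390)=2.2640;  θ1=γ+ψ≈1.2214
φ2=120.0° → target in arm frame (0.1060, 0.0594)
  e−x'=0.0340;  (l²−L²−(e−x')²−y'²−z²)/2L = -0.1462
  √(A²+B²)=0.4204;  θ2 = -1.4899+1.9261 ≈ 0.4362
rotate P by −φ3: (-0.0015, -0.1215, -0.4190)
  A=0.1415, B=-0.4190, C=(l²−L²−A²−y'²−z²)/(2L)=-0.2299
  γ=atan2(-0.4190,0.1415)=-1.2450;  ψ=arccos(-0.5198)=2.1175;  θ3=γ+ψ≈0.8724

θ₁ = 1.2214, θ₂ = 0.4362, θ₃ = 0.8724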